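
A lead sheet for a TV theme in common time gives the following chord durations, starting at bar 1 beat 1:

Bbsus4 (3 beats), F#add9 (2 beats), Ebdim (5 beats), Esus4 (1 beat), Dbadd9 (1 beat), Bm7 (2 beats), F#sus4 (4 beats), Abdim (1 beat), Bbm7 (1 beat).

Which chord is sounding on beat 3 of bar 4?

F#sus4

Beat 3 of bar 4 is beat (4−1)×4 + 3 = 15 overall.
Running totals: Bbsus4 ends at 3, F#add9 ends at 5, Ebdim ends at 10, Esus4 ends at 11, Dbadd9 ends at 12, Bm7 ends at 14, F#sus4 ends at 18.
Beat 15 falls within F#sus4.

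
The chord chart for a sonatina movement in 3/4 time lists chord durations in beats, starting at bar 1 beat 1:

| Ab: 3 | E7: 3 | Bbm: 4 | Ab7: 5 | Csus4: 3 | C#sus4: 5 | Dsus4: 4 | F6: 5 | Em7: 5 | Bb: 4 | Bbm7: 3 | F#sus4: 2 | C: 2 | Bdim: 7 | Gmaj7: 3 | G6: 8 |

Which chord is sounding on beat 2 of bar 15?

Bbm7

Beat 2 of bar 15 is beat (15−1)×3 + 2 = 44 overall.
Running totals: Ab ends at 3, E7 ends at 6, Bbm ends at 10, Ab7 ends at 15, Csus4 ends at 18, C#sus4 ends at 23, Dsus4 ends at 27, F6 ends at 32, Em7 ends at 37, Bb ends at 41, Bbm7 ends at 44.
Beat 44 falls within Bbm7.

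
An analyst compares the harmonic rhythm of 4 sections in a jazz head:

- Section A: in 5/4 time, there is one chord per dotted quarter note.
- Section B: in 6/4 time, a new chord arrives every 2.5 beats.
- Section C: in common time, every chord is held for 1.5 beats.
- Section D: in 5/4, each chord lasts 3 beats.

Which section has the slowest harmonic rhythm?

Section D

A: each chord is 1.5 beats in 5/4, so 10/3 per bar.
B: each chord is 2.5 beats in 6/4, so 2.4 per bar.
C: each chord is 1.5 beats in 4/4, so 8/3 per bar.
D: each chord is 3 beats in 5/4, so 5/3 per bar.
Slowest is D at 5/3 chords/bar.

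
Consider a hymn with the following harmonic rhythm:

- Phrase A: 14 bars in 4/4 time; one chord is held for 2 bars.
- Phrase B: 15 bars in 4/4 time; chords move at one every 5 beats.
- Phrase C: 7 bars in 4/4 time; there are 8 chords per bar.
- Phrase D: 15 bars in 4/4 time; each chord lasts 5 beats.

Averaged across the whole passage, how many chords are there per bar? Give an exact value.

29/17 chords per bar

A: 14 bars of 4 beats is 56 beats; at 8 beats each that's 7 chords.
B: 15 bars of 4 beats is 60 beats; at 5 beats each that's 12 chords.
C: 7 bars of 4 beats is 28 beats; at 0.5 beats each that's 56 chords.
D: 15 bars of 4 beats is 60 beats; at 5 beats each that's 12 chords.
Overall: 87 chords over 51 bars → 87/51 = 29/17 chords per bar.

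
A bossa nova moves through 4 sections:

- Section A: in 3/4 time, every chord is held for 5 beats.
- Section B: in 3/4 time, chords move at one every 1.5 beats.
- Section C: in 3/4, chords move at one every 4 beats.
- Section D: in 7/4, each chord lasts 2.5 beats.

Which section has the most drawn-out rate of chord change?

Section A

A: 3/5 = 0.6 chords/bar.
B: 3/1.5 = 2 chords/bar.
C: 3/4 = 0.75 chords/bar.
D: 7/2.5 = 2.8 chords/bar.
Slowest is A at 0.6 chords/bar.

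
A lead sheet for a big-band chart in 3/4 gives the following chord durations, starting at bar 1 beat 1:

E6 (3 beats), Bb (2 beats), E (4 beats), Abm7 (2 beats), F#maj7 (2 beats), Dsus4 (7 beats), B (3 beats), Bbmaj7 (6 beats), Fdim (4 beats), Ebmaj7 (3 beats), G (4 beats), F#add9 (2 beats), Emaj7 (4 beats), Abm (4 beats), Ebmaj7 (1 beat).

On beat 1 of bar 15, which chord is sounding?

Emaj7

Beat 1 of bar 15 is beat (15−1)×3 + 1 = 43 overall.
Running totals: E6 ends at 3, Bb ends at 5, E ends at 9, Abm7 ends at 11, F#maj7 ends at 13, Dsus4 ends at 20, B ends at 23, Bbmaj7 ends at 29, Fdim ends at 33, Ebmaj7 ends at 36, G ends at 40, F#add9 ends at 42, Emaj7 ends at 46.
Beat 43 falls within Emaj7.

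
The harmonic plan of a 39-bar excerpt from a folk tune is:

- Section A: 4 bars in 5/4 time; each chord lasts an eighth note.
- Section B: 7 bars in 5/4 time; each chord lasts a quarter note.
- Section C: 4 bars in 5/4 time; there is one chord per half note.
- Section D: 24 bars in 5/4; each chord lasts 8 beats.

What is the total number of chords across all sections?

100 chords

A: 4·5 = 20 beats, 20/0.5 = 40 chords.
B: 7·5 = 35 beats, 35/1 = 35 chords.
C: 4·5 = 20 beats, 20/2 = 10 chords.
D: 24·5 = 120 beats, 120/8 = 15 chords.
Total: 40 + 35 + 10 + 15 = 100.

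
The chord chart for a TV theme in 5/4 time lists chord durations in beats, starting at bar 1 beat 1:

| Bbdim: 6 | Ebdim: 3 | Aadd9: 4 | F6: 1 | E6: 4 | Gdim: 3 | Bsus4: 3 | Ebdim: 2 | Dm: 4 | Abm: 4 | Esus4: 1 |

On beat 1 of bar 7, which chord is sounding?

Abm

Beat 1 of bar 7 is beat (7−1)×5 + 1 = 31 overall.
Running totals: Bbdim ends at 6, Ebdim ends at 9, Aadd9 ends at 13, F6 ends at 14, E6 ends at 18, Gdim ends at 21, Bsus4 ends at 24, Ebdim ends at 26, Dm ends at 30, Abm ends at 34.
Beat 31 falls within Abm.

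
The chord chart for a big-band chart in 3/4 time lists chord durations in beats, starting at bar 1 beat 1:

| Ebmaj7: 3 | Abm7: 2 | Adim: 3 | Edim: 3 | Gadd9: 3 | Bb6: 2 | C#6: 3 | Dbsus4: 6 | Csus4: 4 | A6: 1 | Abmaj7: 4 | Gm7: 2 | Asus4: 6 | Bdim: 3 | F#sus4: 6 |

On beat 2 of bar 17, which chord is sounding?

F#sus4

Beat 2 of bar 17 is beat (17−1)×3 + 2 = 50 overall.
Running totals: Ebmaj7 ends at 3, Abm7 ends at 5, Adim ends at 8, Edim ends at 11, Gadd9 ends at 14, Bb6 ends at 16, C#6 ends at 19, Dbsus4 ends at 25, Csus4 ends at 29, A6 ends at 30, Abmaj7 ends at 34, Gm7 ends at 36, Asus4 ends at 42, Bdim ends at 45, F#sus4 ends at 51.
Beat 50 falls within F#sus4.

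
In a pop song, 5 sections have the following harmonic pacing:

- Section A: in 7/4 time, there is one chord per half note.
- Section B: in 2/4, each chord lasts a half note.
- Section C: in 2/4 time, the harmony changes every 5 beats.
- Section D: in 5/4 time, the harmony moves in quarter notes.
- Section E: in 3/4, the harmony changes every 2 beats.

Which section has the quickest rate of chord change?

Section D

A: 7/2 = 3.5 chords/bar.
B: 2/2 = 1 chord/bar.
C: 2/5 = 0.4 chords/bar.
D: 5/1 = 5 chords/bar.
E: 3/2 = 1.5 chords/bar.
Fastest is D at 5 chords/bar.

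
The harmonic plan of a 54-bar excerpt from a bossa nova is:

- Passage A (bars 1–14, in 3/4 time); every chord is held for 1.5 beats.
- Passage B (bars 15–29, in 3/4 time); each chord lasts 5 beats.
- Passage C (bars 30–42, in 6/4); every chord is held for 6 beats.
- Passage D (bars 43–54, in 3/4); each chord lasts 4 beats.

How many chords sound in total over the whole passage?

59 chords

A: 14·3 = 42 beats, 42/1.5 = 28 chords.
B: 15·3 = 45 beats, 45/5 = 9 chords.
C: 13·6 = 78 beats, 78/6 = 13 chords.
D: 12·3 = 36 beats, 36/4 = 9 chords.
Total: 28 + 9 + 13 + 9 = 59.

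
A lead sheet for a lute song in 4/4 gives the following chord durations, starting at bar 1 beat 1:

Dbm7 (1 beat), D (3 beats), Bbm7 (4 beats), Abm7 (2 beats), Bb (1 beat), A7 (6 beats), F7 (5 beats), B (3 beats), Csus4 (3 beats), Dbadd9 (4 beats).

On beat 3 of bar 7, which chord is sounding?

Csus4

Beat 3 of bar 7 is beat (7−1)×4 + 3 = 27 overall.
Running totals: Dbm7 ends at 1, D ends at 4, Bbm7 ends at 8, Abm7 ends at 10, Bb ends at 11, A7 ends at 17, F7 ends at 22, B ends at 25, Csus4 ends at 28.
Beat 27 falls within Csus4.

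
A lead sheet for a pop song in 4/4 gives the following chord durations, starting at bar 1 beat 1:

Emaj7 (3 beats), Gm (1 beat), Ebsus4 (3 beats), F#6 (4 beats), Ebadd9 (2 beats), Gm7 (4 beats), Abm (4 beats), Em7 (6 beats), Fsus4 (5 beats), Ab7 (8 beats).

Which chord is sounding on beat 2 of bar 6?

Beat 2 of bar 6 is beat (6−1)×4 + 2 = 22 overall.
Running totals: Emaj7 ends at 3, Gm ends at 4, Ebsus4 ends at 7, F#6 ends at 11, Ebadd9 ends at 13, Gm7 ends at 17, Abm ends at 21, Em7 ends at 27.
Beat 22 falls within Em7.

Em7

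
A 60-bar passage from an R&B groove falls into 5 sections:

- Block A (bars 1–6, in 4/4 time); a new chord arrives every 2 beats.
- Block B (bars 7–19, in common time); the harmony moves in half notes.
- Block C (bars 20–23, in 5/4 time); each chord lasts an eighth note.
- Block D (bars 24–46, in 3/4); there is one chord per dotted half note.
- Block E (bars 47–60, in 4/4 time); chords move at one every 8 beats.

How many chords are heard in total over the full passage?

A: 6 bars × 4 beats = 24 beats; 2 beats/chord → 12 chords.
B: 13 bars × 4 beats = 52 beats; 2 beats/chord → 26 chords.
C: 4 bars × 5 beats = 20 beats; 0.5 beats/chord → 40 chords.
D: 23 bars × 3 beats = 69 beats; 3 beats/chord → 23 chords.
E: 14 bars × 4 beats = 56 beats; 8 beats/chord → 7 chords.
Total: 12 + 26 + 40 + 23 + 7 = 108.

108 chords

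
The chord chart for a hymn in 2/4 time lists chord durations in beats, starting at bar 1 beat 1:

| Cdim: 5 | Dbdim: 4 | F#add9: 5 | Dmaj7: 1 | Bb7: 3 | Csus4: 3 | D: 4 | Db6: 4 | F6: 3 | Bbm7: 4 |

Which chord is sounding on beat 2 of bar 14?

Beat 2 of bar 14 is beat (14−1)×2 + 2 = 28 overall.
Running totals: Cdim ends at 5, Dbdim ends at 9, F#add9 ends at 14, Dmaj7 ends at 15, Bb7 ends at 18, Csus4 ends at 21, D ends at 25, Db6 ends at 29.
Beat 28 falls within Db6.

Db6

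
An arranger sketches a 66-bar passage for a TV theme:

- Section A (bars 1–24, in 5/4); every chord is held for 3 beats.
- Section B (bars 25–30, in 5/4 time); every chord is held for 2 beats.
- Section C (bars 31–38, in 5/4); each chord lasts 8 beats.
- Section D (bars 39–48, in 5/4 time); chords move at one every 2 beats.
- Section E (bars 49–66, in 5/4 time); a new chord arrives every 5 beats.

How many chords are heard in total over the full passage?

103 chords

A: 24·5 = 120 beats, 120/3 = 40 chords.
B: 6·5 = 30 beats, 30/2 = 15 chords.
C: 8·5 = 40 beats, 40/8 = 5 chords.
D: 10·5 = 50 beats, 50/2 = 25 chords.
E: 18·5 = 90 beats, 90/5 = 18 chords.
Total: 40 + 15 + 5 + 25 + 18 = 103.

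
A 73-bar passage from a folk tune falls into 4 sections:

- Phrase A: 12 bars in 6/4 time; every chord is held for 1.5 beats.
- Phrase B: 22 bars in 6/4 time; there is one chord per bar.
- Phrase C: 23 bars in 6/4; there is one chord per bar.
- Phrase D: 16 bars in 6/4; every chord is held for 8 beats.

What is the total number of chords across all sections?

A: 12·6 = 72 beats, 72/1.5 = 48 chords.
B: 22·6 = 132 beats, 132/6 = 22 chords.
C: 23·6 = 138 beats, 138/6 = 23 chords.
D: 16·6 = 96 beats, 96/8 = 12 chords.
Total: 48 + 22 + 23 + 12 = 105.

105 chords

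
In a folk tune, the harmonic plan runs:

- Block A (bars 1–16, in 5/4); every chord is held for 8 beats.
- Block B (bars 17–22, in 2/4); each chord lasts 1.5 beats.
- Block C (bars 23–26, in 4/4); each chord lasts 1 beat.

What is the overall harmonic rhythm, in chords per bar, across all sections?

17/13 chords per bar

A: 16 × 5 = 80 beats ÷ 8 = 10 chords.
B: 6 × 2 = 12 beats ÷ 1.5 = 8 chords.
C: 4 × 4 = 16 beats ÷ 1 = 16 chords.
Overall: 34 chords over 26 bars → 34/26 = 17/13 chords per bar.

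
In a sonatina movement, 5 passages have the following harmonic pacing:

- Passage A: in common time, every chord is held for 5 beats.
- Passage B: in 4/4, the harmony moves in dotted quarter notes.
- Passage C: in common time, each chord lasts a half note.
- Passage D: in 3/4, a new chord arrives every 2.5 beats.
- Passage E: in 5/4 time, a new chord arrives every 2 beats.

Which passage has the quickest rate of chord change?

A: 4 beats/bar ÷ 5 beats/chord = 0.8 chords/bar.
B: 4 beats/bar ÷ 1.5 beats/chord = 8/3 chords/bar.
C: 4 beats/bar ÷ 2 beats/chord = 2 chords/bar.
D: 3 beats/bar ÷ 2.5 beats/chord = 1.2 chords/bar.
E: 5 beats/bar ÷ 2 beats/chord = 2.5 chords/bar.
Fastest is B at 8/3 chords/bar.

Passage B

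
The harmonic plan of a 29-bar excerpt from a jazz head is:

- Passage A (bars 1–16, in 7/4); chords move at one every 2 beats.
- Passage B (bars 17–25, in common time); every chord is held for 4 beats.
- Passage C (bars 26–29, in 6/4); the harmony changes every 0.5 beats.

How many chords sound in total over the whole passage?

A has 112 beats and chords last 2 each, so 56 chords.
B has 36 beats and chords last 4 each, so 9 chords.
C has 24 beats and chords last 0.5 each, so 48 chords.
Total: 56 + 9 + 48 = 113.

113 chords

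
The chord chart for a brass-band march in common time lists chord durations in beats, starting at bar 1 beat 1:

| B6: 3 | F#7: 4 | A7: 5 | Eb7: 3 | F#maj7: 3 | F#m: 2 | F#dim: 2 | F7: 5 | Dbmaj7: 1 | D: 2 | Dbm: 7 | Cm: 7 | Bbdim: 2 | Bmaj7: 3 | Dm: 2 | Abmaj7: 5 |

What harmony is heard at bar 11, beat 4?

Cm

Beat 4 of bar 11 is beat (11−1)×4 + 4 = 44 overall.
Running totals: B6 ends at 3, F#7 ends at 7, A7 ends at 12, Eb7 ends at 15, F#maj7 ends at 18, F#m ends at 20, F#dim ends at 22, F7 ends at 27, Dbmaj7 ends at 28, D ends at 30, Dbm ends at 37, Cm ends at 44.
Beat 44 falls within Cm.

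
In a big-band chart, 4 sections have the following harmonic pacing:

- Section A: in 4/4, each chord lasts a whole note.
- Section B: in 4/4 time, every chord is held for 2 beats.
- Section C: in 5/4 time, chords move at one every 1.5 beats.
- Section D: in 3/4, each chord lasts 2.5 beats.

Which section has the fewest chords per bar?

A: 4 beats/bar ÷ 4 beats/chord = 1 chord/bar.
B: 4 beats/bar ÷ 2 beats/chord = 2 chords/bar.
C: 5 beats/bar ÷ 1.5 beats/chord = 10/3 chords/bar.
D: 3 beats/bar ÷ 2.5 beats/chord = 1.2 chords/bar.
Slowest is A at 1 chords/bar.

Section A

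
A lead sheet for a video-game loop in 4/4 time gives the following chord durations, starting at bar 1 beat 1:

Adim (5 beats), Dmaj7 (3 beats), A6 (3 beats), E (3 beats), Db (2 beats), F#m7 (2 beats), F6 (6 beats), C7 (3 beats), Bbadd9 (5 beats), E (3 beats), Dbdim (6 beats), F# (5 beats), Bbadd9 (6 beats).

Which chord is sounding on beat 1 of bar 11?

Dbdim

Beat 1 of bar 11 is beat (11−1)×4 + 1 = 41 overall.
Running totals: Adim ends at 5, Dmaj7 ends at 8, A6 ends at 11, E ends at 14, Db ends at 16, F#m7 ends at 18, F6 ends at 24, C7 ends at 27, Bbadd9 ends at 32, E ends at 35, Dbdim ends at 41.
Beat 41 falls within Dbdim.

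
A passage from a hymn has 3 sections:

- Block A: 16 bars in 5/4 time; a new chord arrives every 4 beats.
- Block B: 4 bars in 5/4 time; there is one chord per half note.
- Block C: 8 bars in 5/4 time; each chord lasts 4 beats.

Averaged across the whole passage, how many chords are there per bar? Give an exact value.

A: 16 bars of 5 beats is 80 beats; at 4 beats each that's 20 chords.
B: 4 bars of 5 beats is 20 beats; at 2 beats each that's 10 chords.
C: 8 bars of 5 beats is 40 beats; at 4 beats each that's 10 chords.
Overall: 40 chords over 28 bars → 40/28 = 10/7 chords per bar.

10/7 chords per bar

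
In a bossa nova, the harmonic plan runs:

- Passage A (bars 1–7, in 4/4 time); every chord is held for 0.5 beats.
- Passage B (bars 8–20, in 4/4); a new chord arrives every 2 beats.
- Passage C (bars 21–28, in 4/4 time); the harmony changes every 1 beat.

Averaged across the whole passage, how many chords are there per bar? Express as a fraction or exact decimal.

57/14 chords per bar

A: 7 × 4 = 28 beats ÷ 0.5 = 56 chords.
B: 13 × 4 = 52 beats ÷ 2 = 26 chords.
C: 8 × 4 = 32 beats ÷ 1 = 32 chords.
Overall: 114 chords over 28 bars → 114/28 = 57/14 chords per bar.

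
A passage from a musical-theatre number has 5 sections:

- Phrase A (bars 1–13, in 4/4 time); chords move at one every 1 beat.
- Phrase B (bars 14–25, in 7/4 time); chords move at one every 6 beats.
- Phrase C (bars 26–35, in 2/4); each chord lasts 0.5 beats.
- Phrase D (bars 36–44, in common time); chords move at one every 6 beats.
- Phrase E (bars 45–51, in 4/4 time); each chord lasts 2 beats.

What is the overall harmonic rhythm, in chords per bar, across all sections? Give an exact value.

A: 13 bars of 4 beats is 52 beats; at 1 beat each that's 52 chords.
B: 12 bars of 7 beats is 84 beats; at 6 beats each that's 14 chords.
C: 10 bars of 2 beats is 20 beats; at 0.5 beats each that's 40 chords.
D: 9 bars of 4 beats is 36 beats; at 6 beats each that's 6 chords.
E: 7 bars of 4 beats is 28 beats; at 2 beats each that's 14 chords.
Overall: 126 chords over 51 bars → 126/51 = 42/17 chords per bar.

42/17 chords per bar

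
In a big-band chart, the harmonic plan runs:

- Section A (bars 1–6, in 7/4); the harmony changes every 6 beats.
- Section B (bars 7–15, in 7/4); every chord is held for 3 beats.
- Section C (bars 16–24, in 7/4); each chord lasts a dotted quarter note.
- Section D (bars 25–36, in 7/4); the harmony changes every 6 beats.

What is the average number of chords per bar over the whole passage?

7/3 chords per bar

A: 6 × 7 = 42 beats ÷ 6 = 7 chords.
B: 9 × 7 = 63 beats ÷ 3 = 21 chords.
C: 9 × 7 = 63 beats ÷ 1.5 = 42 chords.
D: 12 × 7 = 84 beats ÷ 6 = 14 chords.
Overall: 84 chords over 36 bars → 84/36 = 7/3 chords per bar.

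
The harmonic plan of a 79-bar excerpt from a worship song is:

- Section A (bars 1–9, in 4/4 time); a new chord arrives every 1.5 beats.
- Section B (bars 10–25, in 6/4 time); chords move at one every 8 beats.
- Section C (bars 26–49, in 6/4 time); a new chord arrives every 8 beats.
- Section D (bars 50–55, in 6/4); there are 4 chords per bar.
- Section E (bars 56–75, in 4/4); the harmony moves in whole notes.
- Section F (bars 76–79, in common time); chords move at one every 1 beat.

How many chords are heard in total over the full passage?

A has 36 beats and chords last 1.5 each, so 24 chords.
B has 96 beats and chords last 8 each, so 12 chords.
C has 144 beats and chords last 8 each, so 18 chords.
D has 36 beats and chords last 1.5 each, so 24 chords.
E has 80 beats and chords last 4 each, so 20 chords.
F has 16 beats and chords last 1 each, so 16 chords.
Total: 24 + 12 + 18 + 24 + 20 + 16 = 114.

114 chords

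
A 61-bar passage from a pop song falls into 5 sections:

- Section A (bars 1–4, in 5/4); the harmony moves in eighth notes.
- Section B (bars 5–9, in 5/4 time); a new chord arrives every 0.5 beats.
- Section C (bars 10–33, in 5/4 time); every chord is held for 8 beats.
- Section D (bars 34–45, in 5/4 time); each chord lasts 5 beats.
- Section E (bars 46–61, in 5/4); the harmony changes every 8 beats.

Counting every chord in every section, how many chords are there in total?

A has 20 beats and chords last 0.5 each, so 40 chords.
B has 25 beats and chords last 0.5 each, so 50 chords.
C has 120 beats and chords last 8 each, so 15 chords.
D has 60 beats and chords last 5 each, so 12 chords.
E has 80 beats and chords last 8 each, so 10 chords.
Total: 40 + 50 + 15 + 12 + 10 = 127.

127 chords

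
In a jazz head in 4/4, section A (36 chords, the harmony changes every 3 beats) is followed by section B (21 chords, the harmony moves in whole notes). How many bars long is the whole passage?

48 bars

A: 36 × 3 = 108 beats = 27 bars.
B: 21 × 4 = 84 beats = 21 bars.
Total: 27 + 21 = 48 bars.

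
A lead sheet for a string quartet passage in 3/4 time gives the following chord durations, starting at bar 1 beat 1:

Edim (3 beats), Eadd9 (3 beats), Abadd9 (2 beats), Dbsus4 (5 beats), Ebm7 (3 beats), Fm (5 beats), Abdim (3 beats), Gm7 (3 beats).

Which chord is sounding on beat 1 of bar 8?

Abdim

Beat 1 of bar 8 is beat (8−1)×3 + 1 = 22 overall.
Running totals: Edim ends at 3, Eadd9 ends at 6, Abadd9 ends at 8, Dbsus4 ends at 13, Ebm7 ends at 16, Fm ends at 21, Abdim ends at 24.
Beat 22 falls within Abdim.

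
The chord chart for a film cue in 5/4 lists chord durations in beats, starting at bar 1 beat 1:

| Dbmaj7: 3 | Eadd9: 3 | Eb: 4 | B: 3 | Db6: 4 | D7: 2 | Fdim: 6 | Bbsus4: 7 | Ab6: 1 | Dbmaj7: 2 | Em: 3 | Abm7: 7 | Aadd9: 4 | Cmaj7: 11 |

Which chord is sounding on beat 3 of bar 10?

Aadd9

Beat 3 of bar 10 is beat (10−1)×5 + 3 = 48 overall.
Running totals: Dbmaj7 ends at 3, Eadd9 ends at 6, Eb ends at 10, B ends at 13, Db6 ends at 17, D7 ends at 19, Fdim ends at 25, Bbsus4 ends at 32, Ab6 ends at 33, Dbmaj7 ends at 35, Em ends at 38, Abm7 ends at 45, Aadd9 ends at 49.
Beat 48 falls within Aadd9.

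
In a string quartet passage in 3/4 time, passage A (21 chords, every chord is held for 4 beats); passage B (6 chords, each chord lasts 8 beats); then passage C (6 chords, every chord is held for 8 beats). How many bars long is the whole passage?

A: 21 × 4 = 84 beats = 28 bars.
B: 6 × 8 = 48 beats = 16 bars.
C: 6 × 8 = 48 beats = 16 bars.
Total: 28 + 16 + 16 = 60 bars.

60 bars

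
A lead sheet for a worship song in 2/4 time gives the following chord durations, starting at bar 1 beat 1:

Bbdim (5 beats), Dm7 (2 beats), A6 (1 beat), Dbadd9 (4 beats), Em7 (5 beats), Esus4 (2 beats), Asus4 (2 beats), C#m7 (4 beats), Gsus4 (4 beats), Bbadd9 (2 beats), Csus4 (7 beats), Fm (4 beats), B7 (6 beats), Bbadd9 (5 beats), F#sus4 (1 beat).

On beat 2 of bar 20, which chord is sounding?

Fm

Beat 2 of bar 20 is beat (20−1)×2 + 2 = 40 overall.
Running totals: Bbdim ends at 5, Dm7 ends at 7, A6 ends at 8, Dbadd9 ends at 12, Em7 ends at 17, Esus4 ends at 19, Asus4 ends at 21, C#m7 ends at 25, Gsus4 ends at 29, Bbadd9 ends at 31, Csus4 ends at 38, Fm ends at 42.
Beat 40 falls within Fm.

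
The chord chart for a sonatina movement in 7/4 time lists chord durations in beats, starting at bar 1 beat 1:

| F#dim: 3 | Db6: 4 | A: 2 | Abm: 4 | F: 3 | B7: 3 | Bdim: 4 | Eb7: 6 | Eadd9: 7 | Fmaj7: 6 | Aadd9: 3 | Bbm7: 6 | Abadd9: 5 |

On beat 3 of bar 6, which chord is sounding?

Beat 3 of bar 6 is beat (6−1)×7 + 3 = 38 overall.
Running totals: F#dim ends at 3, Db6 ends at 7, A ends at 9, Abm ends at 13, F ends at 16, B7 ends at 19, Bdim ends at 23, Eb7 ends at 29, Eadd9 ends at 36, Fmaj7 ends at 42.
Beat 38 falls within Fmaj7.

Fmaj7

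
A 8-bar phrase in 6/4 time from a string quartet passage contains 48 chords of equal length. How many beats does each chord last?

8 bars × 6 beats/bar = 48 beats total.
48 beats ÷ 48 chords = 1 beats per chord.
(That is a quarter note.)

1 beat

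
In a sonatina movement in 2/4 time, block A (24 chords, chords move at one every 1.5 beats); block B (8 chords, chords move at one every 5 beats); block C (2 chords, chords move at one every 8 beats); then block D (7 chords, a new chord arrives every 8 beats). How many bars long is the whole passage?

A: 24 × 1.5 = 36 beats = 18 bars.
B: 8 × 5 = 40 beats = 20 bars.
C: 2 × 8 = 16 beats = 8 bars.
D: 7 × 8 = 56 beats = 28 bars.
Total: 18 + 20 + 8 + 28 = 74 bars.

74 bars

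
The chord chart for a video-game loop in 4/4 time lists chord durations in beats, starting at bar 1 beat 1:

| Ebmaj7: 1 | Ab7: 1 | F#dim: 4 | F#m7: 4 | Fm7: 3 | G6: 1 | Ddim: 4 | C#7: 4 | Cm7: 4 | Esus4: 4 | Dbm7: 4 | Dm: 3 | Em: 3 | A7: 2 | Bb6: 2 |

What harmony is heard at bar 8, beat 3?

Beat 3 of bar 8 is beat (8−1)×4 + 3 = 31 overall.
Running totals: Ebmaj7 ends at 1, Ab7 ends at 2, F#dim ends at 6, F#m7 ends at 10, Fm7 ends at 13, G6 ends at 14, Ddim ends at 18, C#7 ends at 22, Cm7 ends at 26, Esus4 ends at 30, Dbm7 ends at 34.
Beat 31 falls within Dbm7.

Dbm7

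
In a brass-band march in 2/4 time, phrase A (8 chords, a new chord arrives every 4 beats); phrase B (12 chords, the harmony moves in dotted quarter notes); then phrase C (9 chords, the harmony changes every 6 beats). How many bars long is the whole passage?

A: 8 × 4 = 32 beats = 16 bars.
B: 12 × 1.5 = 18 beats = 9 bars.
C: 9 × 6 = 54 beats = 27 bars.
Total: 16 + 9 + 27 = 52 bars.

52 bars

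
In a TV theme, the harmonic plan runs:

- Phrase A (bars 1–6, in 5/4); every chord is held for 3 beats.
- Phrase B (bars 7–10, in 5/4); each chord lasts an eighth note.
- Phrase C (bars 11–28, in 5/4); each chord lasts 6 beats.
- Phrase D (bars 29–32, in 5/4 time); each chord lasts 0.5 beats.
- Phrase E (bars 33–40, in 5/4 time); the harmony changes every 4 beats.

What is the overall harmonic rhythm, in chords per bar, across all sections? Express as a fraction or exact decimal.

A: 6 bars of 5 beats is 30 beats; at 3 beats each that's 10 chords.
B: 4 bars of 5 beats is 20 beats; at 0.5 beats each that's 40 chords.
C: 18 bars of 5 beats is 90 beats; at 6 beats each that's 15 chords.
D: 4 bars of 5 beats is 20 beats; at 0.5 beats each that's 40 chords.
E: 8 bars of 5 beats is 40 beats; at 4 beats each that's 10 chords.
Overall: 115 chords over 40 bars → 115/40 = 2.875 chords per bar.

2.875 chords per bar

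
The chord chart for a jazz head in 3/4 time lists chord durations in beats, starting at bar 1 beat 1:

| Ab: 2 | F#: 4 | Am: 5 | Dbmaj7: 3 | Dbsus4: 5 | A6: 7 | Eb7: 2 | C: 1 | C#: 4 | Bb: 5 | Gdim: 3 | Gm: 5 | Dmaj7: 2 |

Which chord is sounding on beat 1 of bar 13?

Bb

Beat 1 of bar 13 is beat (13−1)×3 + 1 = 37 overall.
Running totals: Ab ends at 2, F# ends at 6, Am ends at 11, Dbmaj7 ends at 14, Dbsus4 ends at 19, A6 ends at 26, Eb7 ends at 28, C ends at 29, C# ends at 33, Bb ends at 38.
Beat 37 falls within Bb.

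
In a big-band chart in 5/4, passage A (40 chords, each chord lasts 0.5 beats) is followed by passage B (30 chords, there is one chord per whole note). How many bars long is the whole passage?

28 bars

A: 40 × 0.5 = 20 beats = 4 bars.
B: 30 × 4 = 120 beats = 24 bars.
Total: 4 + 24 = 28 bars.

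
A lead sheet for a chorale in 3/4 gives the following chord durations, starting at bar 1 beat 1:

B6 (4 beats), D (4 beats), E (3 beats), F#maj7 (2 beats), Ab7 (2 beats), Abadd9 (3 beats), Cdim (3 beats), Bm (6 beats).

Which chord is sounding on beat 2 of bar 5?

Beat 2 of bar 5 is beat (5−1)×3 + 2 = 14 overall.
Running totals: B6 ends at 4, D ends at 8, E ends at 11, F#maj7 ends at 13, Ab7 ends at 15.
Beat 14 falls within Ab7.

Ab7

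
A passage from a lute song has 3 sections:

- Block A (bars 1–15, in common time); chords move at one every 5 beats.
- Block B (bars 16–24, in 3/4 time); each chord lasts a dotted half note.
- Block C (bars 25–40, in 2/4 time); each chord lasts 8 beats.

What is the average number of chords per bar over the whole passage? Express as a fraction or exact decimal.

A: 15 × 4 = 60 beats ÷ 5 = 12 chords.
B: 9 × 3 = 27 beats ÷ 3 = 9 chords.
C: 16 × 2 = 32 beats ÷ 8 = 4 chords.
Overall: 25 chords over 40 bars → 25/40 = 0.625 chords per bar.

0.625 chords per bar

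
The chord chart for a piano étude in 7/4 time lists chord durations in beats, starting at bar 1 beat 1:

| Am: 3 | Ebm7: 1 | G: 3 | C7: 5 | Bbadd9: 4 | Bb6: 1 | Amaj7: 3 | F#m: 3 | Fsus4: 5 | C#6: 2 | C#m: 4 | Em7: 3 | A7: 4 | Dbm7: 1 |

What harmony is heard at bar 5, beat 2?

C#6

Beat 2 of bar 5 is beat (5−1)×7 + 2 = 30 overall.
Running totals: Am ends at 3, Ebm7 ends at 4, G ends at 7, C7 ends at 12, Bbadd9 ends at 16, Bb6 ends at 17, Amaj7 ends at 20, F#m ends at 23, Fsus4 ends at 28, C#6 ends at 30.
Beat 30 falls within C#6.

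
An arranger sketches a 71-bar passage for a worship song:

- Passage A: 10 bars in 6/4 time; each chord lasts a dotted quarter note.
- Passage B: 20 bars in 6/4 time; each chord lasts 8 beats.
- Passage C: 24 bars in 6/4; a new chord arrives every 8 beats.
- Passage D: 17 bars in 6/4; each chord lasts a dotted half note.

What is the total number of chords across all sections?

A has 60 beats and chords last 1.5 each, so 40 chords.
B has 120 beats and chords last 8 each, so 15 chords.
C has 144 beats and chords last 8 each, so 18 chords.
D has 102 beats and chords last 3 each, so 34 chords.
Total: 40 + 15 + 18 + 34 = 107.

107 chords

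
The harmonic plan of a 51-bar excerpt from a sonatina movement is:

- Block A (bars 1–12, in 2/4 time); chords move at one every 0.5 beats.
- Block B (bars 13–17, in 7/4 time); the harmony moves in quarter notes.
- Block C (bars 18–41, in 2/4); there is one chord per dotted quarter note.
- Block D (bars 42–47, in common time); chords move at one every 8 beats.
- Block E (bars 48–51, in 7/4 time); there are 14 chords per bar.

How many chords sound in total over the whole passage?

174 chords

A: 12·2 = 24 beats, 24/0.5 = 48 chords.
B: 5·7 = 35 beats, 35/1 = 35 chords.
C: 24·2 = 48 beats, 48/1.5 = 32 chords.
D: 6·4 = 24 beats, 24/8 = 3 chords.
E: 4·7 = 28 beats, 28/0.5 = 56 chords.
Total: 48 + 35 + 32 + 3 + 56 = 174.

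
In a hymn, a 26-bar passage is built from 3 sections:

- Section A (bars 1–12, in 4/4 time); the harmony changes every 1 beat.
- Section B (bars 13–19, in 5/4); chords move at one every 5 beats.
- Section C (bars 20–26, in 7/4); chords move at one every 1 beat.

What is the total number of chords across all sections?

A has 48 beats and chords last 1 each, so 48 chords.
B has 35 beats and chords last 5 each, so 7 chords.
C has 49 beats and chords last 1 each, so 49 chords.
Total: 48 + 7 + 49 = 104.

104 chords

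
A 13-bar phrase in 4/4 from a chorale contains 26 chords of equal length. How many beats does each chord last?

2 beats

13 bars × 4 beats/bar = 52 beats total.
52 beats ÷ 26 chords = 2 beats per chord.
(That is a half note.)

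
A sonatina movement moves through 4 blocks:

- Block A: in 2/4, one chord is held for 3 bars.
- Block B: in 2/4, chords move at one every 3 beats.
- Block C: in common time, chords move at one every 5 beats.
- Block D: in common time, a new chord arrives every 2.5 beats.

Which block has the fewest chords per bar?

A: 2 beats/bar ÷ 6 beats/chord = 1/3 chords/bar.
B: 2 beats/bar ÷ 3 beats/chord = 2/3 chords/bar.
C: 4 beats/bar ÷ 5 beats/chord = 0.8 chords/bar.
D: 4 beats/bar ÷ 2.5 beats/chord = 1.6 chords/bar.
Slowest is A at 1/3 chords/bar.

Block A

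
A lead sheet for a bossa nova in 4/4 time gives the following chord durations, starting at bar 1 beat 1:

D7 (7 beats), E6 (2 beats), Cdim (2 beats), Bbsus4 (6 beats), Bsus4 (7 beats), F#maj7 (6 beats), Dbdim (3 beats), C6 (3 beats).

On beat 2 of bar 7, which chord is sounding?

F#maj7

Beat 2 of bar 7 is beat (7−1)×4 + 2 = 26 overall.
Running totals: D7 ends at 7, E6 ends at 9, Cdim ends at 11, Bbsus4 ends at 17, Bsus4 ends at 24, F#maj7 ends at 30.
Beat 26 falls within F#maj7.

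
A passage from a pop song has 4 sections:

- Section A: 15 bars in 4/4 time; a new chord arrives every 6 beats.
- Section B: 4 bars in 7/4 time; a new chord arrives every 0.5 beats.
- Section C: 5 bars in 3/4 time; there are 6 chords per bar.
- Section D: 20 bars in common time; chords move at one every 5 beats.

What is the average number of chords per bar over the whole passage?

28/11 chords per bar

A: 15 bars of 4 beats is 60 beats; at 6 beats each that's 10 chords.
B: 4 bars of 7 beats is 28 beats; at 0.5 beats each that's 56 chords.
C: 5 bars of 3 beats is 15 beats; at 0.5 beats each that's 30 chords.
D: 20 bars of 4 beats is 80 beats; at 5 beats each that's 16 chords.
Overall: 112 chords over 44 bars → 112/44 = 28/11 chords per bar.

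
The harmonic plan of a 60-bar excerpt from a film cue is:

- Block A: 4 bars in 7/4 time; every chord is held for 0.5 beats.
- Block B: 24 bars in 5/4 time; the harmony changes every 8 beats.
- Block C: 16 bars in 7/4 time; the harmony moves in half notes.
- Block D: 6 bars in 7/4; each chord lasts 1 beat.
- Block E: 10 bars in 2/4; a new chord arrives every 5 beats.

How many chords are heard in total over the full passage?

173 chords

A: 4·7 = 28 beats, 28/0.5 = 56 chords.
B: 24·5 = 120 beats, 120/8 = 15 chords.
C: 16·7 = 112 beats, 112/2 = 56 chords.
D: 6·7 = 42 beats, 42/1 = 42 chords.
E: 10·2 = 20 beats, 20/5 = 4 chords.
Total: 56 + 15 + 56 + 42 + 4 = 173.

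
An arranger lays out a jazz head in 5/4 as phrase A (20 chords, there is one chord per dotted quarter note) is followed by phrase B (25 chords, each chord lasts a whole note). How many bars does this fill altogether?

A: 20 × 1.5 = 30 beats = 6 bars.
B: 25 × 4 = 100 beats = 20 bars.
Total: 6 + 20 = 26 bars.

26 bars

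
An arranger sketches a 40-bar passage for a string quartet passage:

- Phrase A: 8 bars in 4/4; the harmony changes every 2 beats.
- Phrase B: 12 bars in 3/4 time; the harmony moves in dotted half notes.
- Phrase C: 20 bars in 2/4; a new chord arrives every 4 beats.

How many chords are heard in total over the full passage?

38 chords

A: 8·4 = 32 beats, 32/2 = 16 chords.
B: 12·3 = 36 beats, 36/3 = 12 chords.
C: 20·2 = 40 beats, 40/4 = 10 chords.
Total: 16 + 12 + 10 = 38.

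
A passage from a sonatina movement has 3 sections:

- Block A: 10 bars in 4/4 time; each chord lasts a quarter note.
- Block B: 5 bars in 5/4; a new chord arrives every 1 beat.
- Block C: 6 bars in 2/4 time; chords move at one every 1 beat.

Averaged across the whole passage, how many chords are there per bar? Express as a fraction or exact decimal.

A: 10 bars of 4 beats is 40 beats; at 1 beat each that's 40 chords.
B: 5 bars of 5 beats is 25 beats; at 1 beat each that's 25 chords.
C: 6 bars of 2 beats is 12 beats; at 1 beat each that's 12 chords.
Overall: 77 chords over 21 bars → 77/21 = 11/3 chords per bar.

11/3 chords per bar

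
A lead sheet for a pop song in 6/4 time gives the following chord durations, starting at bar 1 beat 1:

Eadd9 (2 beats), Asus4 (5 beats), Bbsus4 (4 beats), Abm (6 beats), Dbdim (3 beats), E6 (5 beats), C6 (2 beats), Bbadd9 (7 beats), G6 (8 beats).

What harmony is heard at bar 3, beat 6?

Beat 6 of bar 3 is beat (3−1)×6 + 6 = 18 overall.
Running totals: Eadd9 ends at 2, Asus4 ends at 7, Bbsus4 ends at 11, Abm ends at 17, Dbdim ends at 20.
Beat 18 falls within Dbdim.

Dbdim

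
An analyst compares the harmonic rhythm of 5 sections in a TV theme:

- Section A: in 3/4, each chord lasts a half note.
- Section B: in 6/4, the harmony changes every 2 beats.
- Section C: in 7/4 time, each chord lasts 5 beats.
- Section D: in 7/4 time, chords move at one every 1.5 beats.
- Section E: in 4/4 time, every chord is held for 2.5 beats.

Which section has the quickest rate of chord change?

A: each chord is 2 beats in 3/4, so 1.5 per bar.
B: each chord is 2 beats in 6/4, so 3 per bar.
C: each chord is 5 beats in 7/4, so 1.4 per bar.
D: each chord is 1.5 beats in 7/4, so 14/3 per bar.
E: each chord is 2.5 beats in 4/4, so 1.6 per bar.
Fastest is D at 14/3 chords/bar.

Section D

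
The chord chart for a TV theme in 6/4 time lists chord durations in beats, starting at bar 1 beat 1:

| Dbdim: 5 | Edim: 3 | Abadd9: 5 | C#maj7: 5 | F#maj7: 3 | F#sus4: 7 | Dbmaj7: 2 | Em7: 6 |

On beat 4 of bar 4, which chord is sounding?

F#sus4

Beat 4 of bar 4 is beat (4−1)×6 + 4 = 22 overall.
Running totals: Dbdim ends at 5, Edim ends at 8, Abadd9 ends at 13, C#maj7 ends at 18, F#maj7 ends at 21, F#sus4 ends at 28.
Beat 22 falls within F#sus4.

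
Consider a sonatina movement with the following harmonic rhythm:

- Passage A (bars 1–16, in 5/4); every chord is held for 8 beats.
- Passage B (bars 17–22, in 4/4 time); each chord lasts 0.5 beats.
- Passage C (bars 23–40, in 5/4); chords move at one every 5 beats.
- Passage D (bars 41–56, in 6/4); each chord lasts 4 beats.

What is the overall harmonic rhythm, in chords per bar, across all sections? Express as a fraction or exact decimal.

A: 16 bars of 5 beats is 80 beats; at 8 beats each that's 10 chords.
B: 6 bars of 4 beats is 24 beats; at 0.5 beats each that's 48 chords.
C: 18 bars of 5 beats is 90 beats; at 5 beats each that's 18 chords.
D: 16 bars of 6 beats is 96 beats; at 4 beats each that's 24 chords.
Overall: 100 chords over 56 bars → 100/56 = 25/14 chords per bar.

25/14 chords per bar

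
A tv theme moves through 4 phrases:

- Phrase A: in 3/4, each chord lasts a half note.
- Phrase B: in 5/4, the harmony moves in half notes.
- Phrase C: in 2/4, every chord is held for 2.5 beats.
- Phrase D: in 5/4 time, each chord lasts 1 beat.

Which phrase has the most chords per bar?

A: 3/2 = 1.5 chords/bar.
B: 5/2 = 2.5 chords/bar.
C: 2/2.5 = 0.8 chords/bar.
D: 5/1 = 5 chords/bar.
Fastest is D at 5 chords/bar.

Phrase D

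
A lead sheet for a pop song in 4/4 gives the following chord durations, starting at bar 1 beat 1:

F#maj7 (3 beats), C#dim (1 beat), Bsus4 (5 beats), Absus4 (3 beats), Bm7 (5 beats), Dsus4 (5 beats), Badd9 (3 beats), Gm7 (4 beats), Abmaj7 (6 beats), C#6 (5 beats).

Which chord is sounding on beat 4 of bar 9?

Beat 4 of bar 9 is beat (9−1)×4 + 4 = 36 overall.
Running totals: F#maj7 ends at 3, C#dim ends at 4, Bsus4 ends at 9, Absus4 ends at 12, Bm7 ends at 17, Dsus4 ends at 22, Badd9 ends at 25, Gm7 ends at 29, Abmaj7 ends at 35, C#6 ends at 40.
Beat 36 falls within C#6.

C#6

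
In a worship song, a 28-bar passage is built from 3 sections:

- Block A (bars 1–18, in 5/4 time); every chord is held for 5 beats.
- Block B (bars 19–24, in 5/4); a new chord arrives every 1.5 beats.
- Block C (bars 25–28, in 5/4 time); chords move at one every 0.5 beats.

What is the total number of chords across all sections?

78 chords

A: 18 bars × 5 beats = 90 beats; 5 beats/chord → 18 chords.
B: 6 bars × 5 beats = 30 beats; 1.5 beats/chord → 20 chords.
C: 4 bars × 5 beats = 20 beats; 0.5 beats/chord → 40 chords.
Total: 18 + 20 + 40 = 78.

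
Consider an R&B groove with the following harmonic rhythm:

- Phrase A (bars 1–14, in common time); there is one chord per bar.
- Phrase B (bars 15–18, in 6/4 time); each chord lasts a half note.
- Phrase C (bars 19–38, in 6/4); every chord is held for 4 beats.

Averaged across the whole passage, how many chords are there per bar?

A: 14 bars of 4 beats is 56 beats; at 4 beats each that's 14 chords.
B: 4 bars of 6 beats is 24 beats; at 2 beats each that's 12 chords.
C: 20 bars of 6 beats is 120 beats; at 4 beats each that's 30 chords.
Overall: 56 chords over 38 bars → 56/38 = 28/19 chords per bar.

28/19 chords per bar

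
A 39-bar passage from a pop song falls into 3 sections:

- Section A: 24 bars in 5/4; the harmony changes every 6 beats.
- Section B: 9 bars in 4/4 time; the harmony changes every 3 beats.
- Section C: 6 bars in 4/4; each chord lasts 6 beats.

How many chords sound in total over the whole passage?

36 chords

A has 120 beats and chords last 6 each, so 20 chords.
B has 36 beats and chords last 3 each, so 12 chords.
C has 24 beats and chords last 6 each, so 4 chords.
Total: 20 + 12 + 4 = 36.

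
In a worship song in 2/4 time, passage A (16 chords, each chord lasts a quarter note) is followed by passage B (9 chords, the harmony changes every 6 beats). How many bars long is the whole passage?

A: 16 × 1 = 16 beats = 8 bars.
B: 9 × 6 = 54 beats = 27 bars.
Total: 8 + 27 = 35 bars.

35 bars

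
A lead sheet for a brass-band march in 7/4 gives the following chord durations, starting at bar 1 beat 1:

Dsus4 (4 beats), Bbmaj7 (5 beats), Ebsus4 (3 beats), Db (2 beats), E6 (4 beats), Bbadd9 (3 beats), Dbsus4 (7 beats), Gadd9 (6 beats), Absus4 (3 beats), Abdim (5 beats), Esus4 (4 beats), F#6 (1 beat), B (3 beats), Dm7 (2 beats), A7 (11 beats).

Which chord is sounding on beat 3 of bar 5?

Beat 3 of bar 5 is beat (5−1)×7 + 3 = 31 overall.
Running totals: Dsus4 ends at 4, Bbmaj7 ends at 9, Ebsus4 ends at 12, Db ends at 14, E6 ends at 18, Bbadd9 ends at 21, Dbsus4 ends at 28, Gadd9 ends at 34.
Beat 31 falls within Gadd9.

Gadd9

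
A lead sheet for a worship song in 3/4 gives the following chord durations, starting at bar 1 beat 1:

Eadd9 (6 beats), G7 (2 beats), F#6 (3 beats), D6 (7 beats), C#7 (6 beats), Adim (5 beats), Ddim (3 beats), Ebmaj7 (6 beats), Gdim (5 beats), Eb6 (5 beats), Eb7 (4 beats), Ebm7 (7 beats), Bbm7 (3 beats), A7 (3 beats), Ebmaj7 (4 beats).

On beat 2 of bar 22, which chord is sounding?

A7

Beat 2 of bar 22 is beat (22−1)×3 + 2 = 65 overall.
Running totals: Eadd9 ends at 6, G7 ends at 8, F#6 ends at 11, D6 ends at 18, C#7 ends at 24, Adim ends at 29, Ddim ends at 32, Ebmaj7 ends at 38, Gdim ends at 43, Eb6 ends at 48, Eb7 ends at 52, Ebm7 ends at 59, Bbm7 ends at 62, A7 ends at 65.
Beat 65 falls within A7.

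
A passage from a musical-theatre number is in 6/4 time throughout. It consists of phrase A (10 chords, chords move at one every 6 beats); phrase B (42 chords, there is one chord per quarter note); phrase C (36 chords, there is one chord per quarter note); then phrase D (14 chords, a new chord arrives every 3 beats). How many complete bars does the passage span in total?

A: 10 × 6 = 60 beats = 10 bars.
B: 42 × 1 = 42 beats = 7 bars.
C: 36 × 1 = 36 beats = 6 bars.
D: 14 × 3 = 42 beats = 7 bars.
Total: 10 + 7 + 6 + 7 = 30 bars.

30 bars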